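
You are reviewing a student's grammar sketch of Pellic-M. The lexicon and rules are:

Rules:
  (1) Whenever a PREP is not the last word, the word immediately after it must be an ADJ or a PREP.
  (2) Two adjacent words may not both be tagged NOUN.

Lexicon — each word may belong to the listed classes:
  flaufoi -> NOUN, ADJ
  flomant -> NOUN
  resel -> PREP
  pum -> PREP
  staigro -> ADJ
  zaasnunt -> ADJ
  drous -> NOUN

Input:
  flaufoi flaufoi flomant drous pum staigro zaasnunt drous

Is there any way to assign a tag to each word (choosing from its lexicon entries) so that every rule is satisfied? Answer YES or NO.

Candidates per position — 1:flaufoi {NOUN,ADJ}; 2:flaufoi {NOUN,ADJ}; 3:flomant {NOUN}; 4:drous {NOUN}; 5:pum {PREP}; 6:staigro {ADJ}; 7:zaasnunt {ADJ}; 8:drous {NOUN}.
Rule 2 cannot be satisfied by any choice of tags from the lexicon.
So there is no consistent tagging.

NO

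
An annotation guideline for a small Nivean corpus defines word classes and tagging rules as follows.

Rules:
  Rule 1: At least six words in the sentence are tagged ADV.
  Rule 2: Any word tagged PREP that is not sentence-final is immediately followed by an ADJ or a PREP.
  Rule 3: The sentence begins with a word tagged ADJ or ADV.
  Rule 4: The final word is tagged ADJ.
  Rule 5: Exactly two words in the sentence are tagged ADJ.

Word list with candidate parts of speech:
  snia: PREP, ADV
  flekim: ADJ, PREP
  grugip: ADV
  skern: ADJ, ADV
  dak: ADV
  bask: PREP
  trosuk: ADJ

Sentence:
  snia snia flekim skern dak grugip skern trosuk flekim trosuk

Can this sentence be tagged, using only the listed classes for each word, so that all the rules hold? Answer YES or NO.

Candidates per position — 1:snia {PREP,ADV}; 2:snia {PREP,ADV}; 3:flekim {ADJ,PREP}; 4:skern {ADJ,ADV}; 5:dak {ADV}; 6:grugip {ADV}; 7:skern {ADJ,ADV}; 8:trosuk {ADJ}; 9:flekim {ADJ,PREP}; 10:trosuk {ADJ}.
Every candidate sequence violates at least one rule; no consistent tagging exists.

NO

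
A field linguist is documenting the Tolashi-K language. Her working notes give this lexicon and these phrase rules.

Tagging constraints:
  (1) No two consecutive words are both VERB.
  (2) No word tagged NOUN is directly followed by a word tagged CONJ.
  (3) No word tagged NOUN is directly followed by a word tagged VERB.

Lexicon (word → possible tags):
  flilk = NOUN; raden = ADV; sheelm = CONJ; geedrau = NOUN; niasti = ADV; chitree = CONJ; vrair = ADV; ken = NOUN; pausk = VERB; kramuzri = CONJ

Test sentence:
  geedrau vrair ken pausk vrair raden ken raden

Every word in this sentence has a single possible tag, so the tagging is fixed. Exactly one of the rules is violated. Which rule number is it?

3

Fixed tagging: NOUN ADV NOUN VERB ADV ADV NOUN ADV.
Checking each rule: R1 holds, R2 holds, R3 violated.
Only rule 3 fails.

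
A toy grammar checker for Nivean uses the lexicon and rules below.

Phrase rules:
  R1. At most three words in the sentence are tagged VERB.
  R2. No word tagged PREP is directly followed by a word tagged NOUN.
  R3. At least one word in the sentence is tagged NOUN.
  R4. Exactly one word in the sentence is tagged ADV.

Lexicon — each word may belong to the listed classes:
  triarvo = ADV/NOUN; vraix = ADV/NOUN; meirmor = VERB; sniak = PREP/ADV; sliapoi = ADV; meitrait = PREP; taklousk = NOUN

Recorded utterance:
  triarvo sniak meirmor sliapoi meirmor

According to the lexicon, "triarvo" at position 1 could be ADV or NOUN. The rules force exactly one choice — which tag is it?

Candidates per position — 1:triarvo {ADV,NOUN}; 2:sniak {PREP,ADV}; 3:meirmor {VERB}; 4:sliapoi {ADV}; 5:meirmor {VERB}.
At position 1, choosing ADV makes rule 3 impossible to satisfy; hence NOUN.
At position 2, choosing ADV makes rule 4 impossible to satisfy; hence PREP.
The only consistent sequence is: NOUN PREP VERB ADV VERB.
Verifying each rule — rule 1 satisfied; rule 2 satisfied; rule 3 satisfied; rule 4 satisfied.

NOUN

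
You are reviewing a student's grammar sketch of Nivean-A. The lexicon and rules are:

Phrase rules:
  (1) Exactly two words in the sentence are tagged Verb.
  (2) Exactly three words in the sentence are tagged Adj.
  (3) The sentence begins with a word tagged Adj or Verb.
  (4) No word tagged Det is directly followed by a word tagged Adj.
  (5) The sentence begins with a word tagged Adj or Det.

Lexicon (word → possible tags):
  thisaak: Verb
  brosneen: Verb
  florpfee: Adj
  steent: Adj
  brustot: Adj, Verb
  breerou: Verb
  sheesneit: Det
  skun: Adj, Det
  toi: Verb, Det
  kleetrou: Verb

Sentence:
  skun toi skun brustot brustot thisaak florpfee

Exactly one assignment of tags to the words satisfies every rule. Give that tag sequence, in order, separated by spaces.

Candidates per position — 1:skun {Adj,Det}; 2:toi {Verb,Det}; 3:skun {Adj,Det}; 4:brustot {Adj,Verb}; 5:brustot {Adj,Verb}; 6:thisaak {Verb}; 7:florpfee {Adj}.
Position 1: tagging it Det would leave rule 3 unsatisfiable, so it must be Adj.
The remaining ambiguous positions (2, 3, 4, 5) are resolved jointly — only one combination satisfies every rule.
So the tagging must be: Adj Det Det Verb Adj Verb Adj.
Checking: rule 1 holds; rule 2 holds; rule 3 holds; rule 4 holds; rule 5 holds.

Adj Det Det Verb Adj Verb Adj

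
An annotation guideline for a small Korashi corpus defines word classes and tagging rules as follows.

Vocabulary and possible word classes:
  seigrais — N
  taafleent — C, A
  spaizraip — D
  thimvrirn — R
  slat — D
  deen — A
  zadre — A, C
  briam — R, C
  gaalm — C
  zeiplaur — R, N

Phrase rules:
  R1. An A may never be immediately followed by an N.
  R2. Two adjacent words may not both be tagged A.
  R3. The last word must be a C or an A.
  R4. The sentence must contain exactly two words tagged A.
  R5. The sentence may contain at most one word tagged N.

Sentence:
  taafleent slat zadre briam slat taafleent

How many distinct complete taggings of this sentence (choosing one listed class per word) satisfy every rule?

Candidates per position — 1:taafleent {C,A}; 2:slat {D}; 3:zadre {A,C}; 4:briam {R,C}; 5:slat {D}; 6:taafleent {C,A}.
There are 16 candidate sequences in total.
Checking each against the rules leaves 6 sequences.
Count = 6.

6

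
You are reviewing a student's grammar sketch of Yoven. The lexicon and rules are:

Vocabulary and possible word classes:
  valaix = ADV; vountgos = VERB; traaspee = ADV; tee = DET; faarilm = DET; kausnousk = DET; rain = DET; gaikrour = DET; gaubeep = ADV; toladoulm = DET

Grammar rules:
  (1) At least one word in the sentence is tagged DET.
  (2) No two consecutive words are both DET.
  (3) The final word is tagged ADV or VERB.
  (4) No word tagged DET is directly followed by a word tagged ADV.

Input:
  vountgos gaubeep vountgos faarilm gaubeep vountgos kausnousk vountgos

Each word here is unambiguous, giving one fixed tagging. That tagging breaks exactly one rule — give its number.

Fixed tagging: VERB ADV VERB DET ADV VERB DET VERB.
Rule check: R1 ✓, R2 ✓, R3 ✓, R4 ✗.
Only rule 4 fails.

4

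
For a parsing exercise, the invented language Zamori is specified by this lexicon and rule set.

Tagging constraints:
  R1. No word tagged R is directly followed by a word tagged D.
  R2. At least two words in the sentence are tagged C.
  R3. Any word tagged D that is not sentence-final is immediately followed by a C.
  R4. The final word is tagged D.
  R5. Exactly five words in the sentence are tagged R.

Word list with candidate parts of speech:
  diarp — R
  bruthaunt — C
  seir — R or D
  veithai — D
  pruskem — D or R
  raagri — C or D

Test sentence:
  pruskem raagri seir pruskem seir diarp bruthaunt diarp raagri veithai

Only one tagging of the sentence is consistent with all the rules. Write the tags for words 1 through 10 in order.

Candidates per position — 1:pruskem {D,R}; 2:raagri {C,D}; 3:seir {R,D}; 4:pruskem {D,R}; 5:seir {R,D}; 6:diarp {R}; 7:bruthaunt {C}; 8:diarp {R}; 9:raagri {C,D}; 10:veithai {D}.
If word 2 were D, no tagging could satisfy rule 3; so word 2 is C.
If word 3 were D, no tagging could satisfy rule 3; so word 3 is R.
If word 4 were D, no tagging could satisfy rule 1; so word 4 is R.
If word 5 were D, no tagging could satisfy rule 1; so word 5 is R.
If word 9 were D, no tagging could satisfy rule 1; so word 9 is C.
If word 1 were R, no tagging could satisfy rule 5; so word 1 is D.
The only consistent sequence is: D C R R R R C R C D.
Checking: rule 1 holds; rule 2 holds; rule 3 holds; rule 4 holds; rule 5 holds.

D C R R R R C R C D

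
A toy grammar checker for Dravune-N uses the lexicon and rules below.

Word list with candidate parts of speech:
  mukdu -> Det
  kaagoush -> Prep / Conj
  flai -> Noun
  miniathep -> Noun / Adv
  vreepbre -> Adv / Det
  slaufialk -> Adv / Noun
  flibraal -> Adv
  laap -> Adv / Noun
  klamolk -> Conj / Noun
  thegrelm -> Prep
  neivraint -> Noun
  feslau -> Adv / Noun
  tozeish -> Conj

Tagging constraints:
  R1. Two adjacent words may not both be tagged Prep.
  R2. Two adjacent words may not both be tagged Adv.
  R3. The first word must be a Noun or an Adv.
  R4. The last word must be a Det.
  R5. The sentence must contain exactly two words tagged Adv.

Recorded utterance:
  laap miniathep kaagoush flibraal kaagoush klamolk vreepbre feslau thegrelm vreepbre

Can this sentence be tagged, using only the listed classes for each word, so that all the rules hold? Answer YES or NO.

Candidates per position — 1:laap {Adv,Noun}; 2:miniathep {Noun,Adv}; 3:kaagoush {Prep,Conj}; 4:flibraal {Adv}; 5:kaagoush {Prep,Conj}; 6:klamolk {Conj,Noun}; 7:vreepbre {Adv,Det}; 8:feslau {Adv,Noun}; 9:thegrelm {Prep}; 10:vreepbre {Adv,Det}.
One satisfying assignment: Noun Adv Conj Adv Prep Noun Det Noun Prep Det.
Checking: rule 1 holds; rule 2 holds; rule 3 holds; rule 4 holds; rule 5 holds.

YES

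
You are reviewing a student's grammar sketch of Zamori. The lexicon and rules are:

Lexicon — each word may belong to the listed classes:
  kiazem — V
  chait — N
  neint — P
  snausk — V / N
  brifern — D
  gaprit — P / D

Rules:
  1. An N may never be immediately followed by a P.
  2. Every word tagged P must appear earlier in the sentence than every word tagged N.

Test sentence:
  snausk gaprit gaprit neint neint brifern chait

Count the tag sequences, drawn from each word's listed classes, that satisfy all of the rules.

4

Candidates per position — 1:snausk {V,N}; 2:gaprit {P,D}; 3:gaprit {P,D}; 4:neint {P}; 5:neint {P}; 6:brifern {D}; 7:chait {N}.
There are 8 candidate sequences in total.
The sequences that satisfy every rule: V P P P P D N; V P D P P D N; V D P P P D N; V D D P P D N.
Count = 4.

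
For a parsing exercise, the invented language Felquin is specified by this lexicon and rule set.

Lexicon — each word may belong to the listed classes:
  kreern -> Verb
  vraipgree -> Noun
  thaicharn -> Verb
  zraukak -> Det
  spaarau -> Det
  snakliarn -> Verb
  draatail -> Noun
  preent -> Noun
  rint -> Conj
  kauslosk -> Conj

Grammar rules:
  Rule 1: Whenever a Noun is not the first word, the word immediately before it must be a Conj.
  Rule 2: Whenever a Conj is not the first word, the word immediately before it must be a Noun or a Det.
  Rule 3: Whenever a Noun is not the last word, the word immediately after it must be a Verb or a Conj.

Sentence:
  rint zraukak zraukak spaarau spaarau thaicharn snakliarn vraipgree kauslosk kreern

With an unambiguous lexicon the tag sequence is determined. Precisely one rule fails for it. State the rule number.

Fixed tagging: Conj Det Det Det Det Verb Verb Noun Conj Verb.
Checking each rule: R1 fail, R2 pass, R3 pass.
Only rule 1 fails.

1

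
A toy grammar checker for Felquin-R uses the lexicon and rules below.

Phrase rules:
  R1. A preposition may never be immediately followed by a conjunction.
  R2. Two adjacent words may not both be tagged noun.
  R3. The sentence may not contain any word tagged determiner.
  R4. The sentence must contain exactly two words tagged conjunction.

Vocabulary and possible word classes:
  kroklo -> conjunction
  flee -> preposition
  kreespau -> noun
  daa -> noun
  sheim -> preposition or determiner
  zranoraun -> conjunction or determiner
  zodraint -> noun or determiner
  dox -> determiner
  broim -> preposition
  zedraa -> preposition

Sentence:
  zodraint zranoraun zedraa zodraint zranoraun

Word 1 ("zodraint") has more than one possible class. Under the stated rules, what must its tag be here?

noun

Candidates per position — 1:zodraint {noun,determiner}; 2:zranoraun {conjunction,determiner}; 3:zedraa {preposition}; 4:zodraint {noun,determiner}; 5:zranoraun {conjunction,determiner}.
Position 1: tagging it determiner would leave rule 3 unsatisfiable, so it must be noun.
Position 2: tagging it determiner would leave rule 3 unsatisfiable, so it must be conjunction.
Position 4: tagging it determiner would leave rule 3 unsatisfiable, so it must be noun.
Position 5: tagging it determiner would leave rule 3 unsatisfiable, so it must be conjunction.
The only consistent sequence is: noun conjunction preposition noun conjunction.
Verifying each rule — rule 1 holds; rule 2 holds; rule 3 holds; rule 4 holds.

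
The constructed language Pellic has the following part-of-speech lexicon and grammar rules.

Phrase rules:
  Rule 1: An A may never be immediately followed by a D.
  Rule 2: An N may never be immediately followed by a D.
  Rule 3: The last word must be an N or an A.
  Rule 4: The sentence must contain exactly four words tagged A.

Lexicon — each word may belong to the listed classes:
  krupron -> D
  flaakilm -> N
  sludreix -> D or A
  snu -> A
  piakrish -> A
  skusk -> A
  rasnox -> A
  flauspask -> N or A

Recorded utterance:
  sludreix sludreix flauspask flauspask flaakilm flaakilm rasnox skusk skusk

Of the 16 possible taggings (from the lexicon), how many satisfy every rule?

Candidates per position — 1:sludreix {D,A}; 2:sludreix {D,A}; 3:flauspask {N,A}; 4:flauspask {N,A}; 5:flaakilm {N}; 6:flaakilm {N}; 7:rasnox {A}; 8:skusk {A}; 9:skusk {A}.
There are 16 candidate sequences in total.
The sequences that satisfy every rule: D D N A N N A A A; D D A N N N A A A; D A N N N N A A A.
Count = 3.

3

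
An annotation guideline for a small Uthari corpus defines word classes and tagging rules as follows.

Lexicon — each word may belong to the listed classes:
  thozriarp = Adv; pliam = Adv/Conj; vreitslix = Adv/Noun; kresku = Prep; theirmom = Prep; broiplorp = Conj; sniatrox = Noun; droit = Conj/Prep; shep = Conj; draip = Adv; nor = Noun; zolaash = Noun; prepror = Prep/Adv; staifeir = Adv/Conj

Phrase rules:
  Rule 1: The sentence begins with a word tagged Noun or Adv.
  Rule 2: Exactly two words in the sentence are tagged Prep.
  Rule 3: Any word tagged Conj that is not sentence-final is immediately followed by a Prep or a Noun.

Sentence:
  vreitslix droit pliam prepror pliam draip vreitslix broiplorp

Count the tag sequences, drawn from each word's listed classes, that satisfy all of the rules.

Candidates per position — 1:vreitslix {Adv,Noun}; 2:droit {Conj,Prep}; 3:pliam {Adv,Conj}; 4:prepror {Prep,Adv}; 5:pliam {Adv,Conj}; 6:draip {Adv}; 7:vreitslix {Adv,Noun}; 8:broiplorp {Conj}.
There are 64 candidate sequences in total.
Checking each against the rules leaves 8 sequences.
Count = 8.

8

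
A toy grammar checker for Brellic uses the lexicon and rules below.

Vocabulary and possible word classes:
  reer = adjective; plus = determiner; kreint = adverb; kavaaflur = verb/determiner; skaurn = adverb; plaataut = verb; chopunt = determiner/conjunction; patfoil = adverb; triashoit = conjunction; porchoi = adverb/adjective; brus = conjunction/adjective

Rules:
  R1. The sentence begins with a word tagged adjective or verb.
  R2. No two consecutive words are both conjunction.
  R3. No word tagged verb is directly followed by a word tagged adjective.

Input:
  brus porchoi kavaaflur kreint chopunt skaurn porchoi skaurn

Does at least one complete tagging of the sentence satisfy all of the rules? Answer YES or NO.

YES

Candidates per position — 1:brus {conjunction,adjective}; 2:porchoi {adverb,adjective}; 3:kavaaflur {verb,determiner}; 4:kreint {adverb}; 5:chopunt {determiner,conjunction}; 6:skaurn {adverb}; 7:porchoi {adverb,adjective}; 8:skaurn {adverb}.
One satisfying assignment: adjective adverb verb adverb conjunction adverb adjective adverb.
Verifying each rule — rule 1 holds; rule 2 holds; rule 3 holds.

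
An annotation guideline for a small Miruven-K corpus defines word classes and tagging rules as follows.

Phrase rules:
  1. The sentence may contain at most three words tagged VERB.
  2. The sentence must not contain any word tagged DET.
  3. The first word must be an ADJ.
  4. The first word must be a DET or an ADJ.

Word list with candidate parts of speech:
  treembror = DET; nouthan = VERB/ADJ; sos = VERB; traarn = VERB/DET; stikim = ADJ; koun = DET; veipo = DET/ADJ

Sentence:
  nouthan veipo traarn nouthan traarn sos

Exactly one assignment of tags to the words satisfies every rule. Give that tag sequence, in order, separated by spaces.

Candidates per position — 1:nouthan {VERB,ADJ}; 2:veipo {DET,ADJ}; 3:traarn {VERB,DET}; 4:nouthan {VERB,ADJ}; 5:traarn {VERB,DET}; 6:sos {VERB}.
At position 1, choosing VERB makes rule 3 impossible to satisfy; hence ADJ.
At position 2, choosing DET makes rule 2 impossible to satisfy; hence ADJ.
At position 3, choosing DET makes rule 2 impossible to satisfy; hence VERB.
At position 5, choosing DET makes rule 2 impossible to satisfy; hence VERB.
At position 4, choosing VERB makes rule 1 impossible to satisfy; hence ADJ.
That leaves exactly one tagging: ADJ ADJ VERB ADJ VERB VERB.
Verifying each rule — rule 1 ✓; rule 2 ✓; rule 3 ✓; rule 4 ✓.

ADJ ADJ VERB ADJ VERB VERB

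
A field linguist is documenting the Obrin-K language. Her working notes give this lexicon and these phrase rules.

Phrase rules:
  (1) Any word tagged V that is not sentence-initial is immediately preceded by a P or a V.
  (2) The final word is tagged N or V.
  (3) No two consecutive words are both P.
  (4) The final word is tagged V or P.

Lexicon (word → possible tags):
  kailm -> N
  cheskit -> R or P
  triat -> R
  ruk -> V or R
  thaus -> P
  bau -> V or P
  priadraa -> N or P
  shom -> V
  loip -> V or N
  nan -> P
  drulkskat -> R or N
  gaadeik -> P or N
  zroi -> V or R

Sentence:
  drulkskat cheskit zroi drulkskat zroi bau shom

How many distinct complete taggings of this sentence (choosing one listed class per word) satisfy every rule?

Candidates per position — 1:drulkskat {R,N}; 2:cheskit {R,P}; 3:zroi {V,R}; 4:drulkskat {R,N}; 5:zroi {V,R}; 6:bau {V,P}; 7:shom {V}.
There are 64 candidate sequences in total.
Checking each against the rules leaves 12 sequences.
Count = 12.

12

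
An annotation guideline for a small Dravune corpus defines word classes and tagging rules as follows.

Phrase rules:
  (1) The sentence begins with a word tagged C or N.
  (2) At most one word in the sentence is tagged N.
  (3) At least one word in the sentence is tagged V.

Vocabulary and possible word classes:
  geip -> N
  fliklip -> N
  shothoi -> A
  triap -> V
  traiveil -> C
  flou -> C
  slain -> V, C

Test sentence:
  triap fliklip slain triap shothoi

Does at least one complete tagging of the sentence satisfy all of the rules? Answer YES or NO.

NO

Candidates per position — 1:triap {V}; 2:fliklip {N}; 3:slain {V,C}; 4:triap {V}; 5:shothoi {A}.
Rule 1 cannot be satisfied by any choice of tags from the lexicon.
So there is no consistent tagging.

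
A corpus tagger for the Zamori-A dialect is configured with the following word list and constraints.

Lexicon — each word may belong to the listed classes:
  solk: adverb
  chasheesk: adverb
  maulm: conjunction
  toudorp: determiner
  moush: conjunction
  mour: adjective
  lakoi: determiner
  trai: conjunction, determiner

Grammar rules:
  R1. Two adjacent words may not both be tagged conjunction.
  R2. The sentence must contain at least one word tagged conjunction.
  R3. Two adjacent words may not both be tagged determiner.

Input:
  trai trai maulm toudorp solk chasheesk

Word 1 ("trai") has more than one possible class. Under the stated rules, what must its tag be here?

Candidates per position — 1:trai {conjunction,determiner}; 2:trai {conjunction,determiner}; 3:maulm {conjunction}; 4:toudorp {determiner}; 5:solk {adverb}; 6:chasheesk {adverb}.
At position 2, choosing conjunction makes rule 1 impossible to satisfy; hence determiner.
At position 1, choosing determiner makes rule 3 impossible to satisfy; hence conjunction.
So the tagging must be: conjunction determiner conjunction determiner adverb adverb.
Check: rule 1 satisfied; rule 2 satisfied; rule 3 satisfied.

conjunction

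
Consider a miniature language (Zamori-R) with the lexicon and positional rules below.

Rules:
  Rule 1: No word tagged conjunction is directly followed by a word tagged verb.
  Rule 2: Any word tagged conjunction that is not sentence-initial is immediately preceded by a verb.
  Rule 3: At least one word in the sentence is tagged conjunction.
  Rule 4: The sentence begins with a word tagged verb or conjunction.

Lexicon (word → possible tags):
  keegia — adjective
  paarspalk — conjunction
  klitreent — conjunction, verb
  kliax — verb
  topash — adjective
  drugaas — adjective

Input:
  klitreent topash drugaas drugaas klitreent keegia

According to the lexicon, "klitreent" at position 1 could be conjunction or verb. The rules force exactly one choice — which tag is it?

Candidates per position — 1:klitreent {conjunction,verb}; 2:topash {adjective}; 3:drugaas {adjective}; 4:drugaas {adjective}; 5:klitreent {conjunction,verb}; 6:keegia {adjective}.
Position 5: tagging it conjunction would leave rule 2 unsatisfiable, so it must be verb.
Position 1: tagging it verb would leave rule 3 unsatisfiable, so it must be conjunction.
The unique satisfying tagging is: conjunction adjective adjective adjective verb adjective.
Rule-by-rule: rule 1 ok; rule 2 ok; rule 3 ok; rule 4 ok.

conjunction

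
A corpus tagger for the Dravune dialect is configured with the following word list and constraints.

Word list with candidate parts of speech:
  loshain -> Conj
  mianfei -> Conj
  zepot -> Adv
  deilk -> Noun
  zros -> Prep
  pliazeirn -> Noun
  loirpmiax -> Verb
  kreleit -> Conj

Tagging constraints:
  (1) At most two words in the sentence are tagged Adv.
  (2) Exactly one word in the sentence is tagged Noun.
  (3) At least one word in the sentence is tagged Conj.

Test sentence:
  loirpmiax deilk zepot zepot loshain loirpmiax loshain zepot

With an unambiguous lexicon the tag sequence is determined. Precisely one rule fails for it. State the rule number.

1

Fixed tagging: Verb Noun Adv Adv Conj Verb Conj Adv.
Applying the rules: R1 ✗, R2 ✓, R3 ✓.
Only rule 1 fails.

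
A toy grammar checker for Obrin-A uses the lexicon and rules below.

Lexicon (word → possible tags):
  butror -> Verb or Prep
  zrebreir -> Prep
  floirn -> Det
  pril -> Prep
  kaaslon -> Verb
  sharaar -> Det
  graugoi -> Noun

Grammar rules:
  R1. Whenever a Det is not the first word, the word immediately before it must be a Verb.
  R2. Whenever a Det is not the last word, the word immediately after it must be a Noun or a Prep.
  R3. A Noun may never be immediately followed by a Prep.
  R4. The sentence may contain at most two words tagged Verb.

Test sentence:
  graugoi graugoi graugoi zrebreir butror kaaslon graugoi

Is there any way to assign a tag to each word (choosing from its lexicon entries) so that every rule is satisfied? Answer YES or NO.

NO

Candidates per position — 1:graugoi {Noun}; 2:graugoi {Noun}; 3:graugoi {Noun}; 4:zrebreir {Prep}; 5:butror {Verb,Prep}; 6:kaaslon {Verb}; 7:graugoi {Noun}.
Rule 3 cannot be satisfied by any choice of tags from the lexicon.
So there is no consistent tagging.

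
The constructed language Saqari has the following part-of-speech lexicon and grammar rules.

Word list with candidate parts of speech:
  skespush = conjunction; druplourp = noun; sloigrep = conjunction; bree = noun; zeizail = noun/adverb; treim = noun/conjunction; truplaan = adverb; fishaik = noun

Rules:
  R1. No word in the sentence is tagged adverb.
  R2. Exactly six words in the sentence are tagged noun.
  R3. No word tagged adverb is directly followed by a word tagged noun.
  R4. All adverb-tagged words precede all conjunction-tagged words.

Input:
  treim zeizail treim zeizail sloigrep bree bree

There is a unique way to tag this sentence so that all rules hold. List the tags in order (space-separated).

Candidates per position — 1:treim {noun,conjunction}; 2:zeizail {noun,adverb}; 3:treim {noun,conjunction}; 4:zeizail {noun,adverb}; 5:sloigrep {conjunction}; 6:bree {noun}; 7:bree {noun}.
Word 1 cannot be conjunction — rule 2 would then fail for every completion. It is noun.
Word 2 cannot be adverb — rule 1 would then fail for every completion. It is noun.
Word 3 cannot be conjunction — rule 2 would then fail for every completion. It is noun.
Word 4 cannot be adverb — rule 1 would then fail for every completion. It is noun.
The only consistent sequence is: noun noun noun noun conjunction noun noun.
Check: rule 1 holds; rule 2 holds; rule 3 holds; rule 4 holds.

noun noun noun noun conjunction noun noun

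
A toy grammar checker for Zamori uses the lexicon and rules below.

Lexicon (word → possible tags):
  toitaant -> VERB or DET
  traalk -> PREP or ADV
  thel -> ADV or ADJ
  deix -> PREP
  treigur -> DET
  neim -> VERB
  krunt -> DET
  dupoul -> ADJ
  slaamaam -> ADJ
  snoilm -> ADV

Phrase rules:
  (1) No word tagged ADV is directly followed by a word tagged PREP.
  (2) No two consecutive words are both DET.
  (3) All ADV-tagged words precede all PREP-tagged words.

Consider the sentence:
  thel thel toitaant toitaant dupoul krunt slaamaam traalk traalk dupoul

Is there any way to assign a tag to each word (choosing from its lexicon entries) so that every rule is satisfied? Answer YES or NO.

YES

Candidates per position — 1:thel {ADV,ADJ}; 2:thel {ADV,ADJ}; 3:toitaant {VERB,DET}; 4:toitaant {VERB,DET}; 5:dupoul {ADJ}; 6:krunt {DET}; 7:slaamaam {ADJ}; 8:traalk {PREP,ADV}; 9:traalk {PREP,ADV}; 10:dupoul {ADJ}.
One satisfying assignment: ADJ ADV VERB VERB ADJ DET ADJ PREP PREP ADJ.
Checking: rule 1 holds; rule 2 holds; rule 3 holds.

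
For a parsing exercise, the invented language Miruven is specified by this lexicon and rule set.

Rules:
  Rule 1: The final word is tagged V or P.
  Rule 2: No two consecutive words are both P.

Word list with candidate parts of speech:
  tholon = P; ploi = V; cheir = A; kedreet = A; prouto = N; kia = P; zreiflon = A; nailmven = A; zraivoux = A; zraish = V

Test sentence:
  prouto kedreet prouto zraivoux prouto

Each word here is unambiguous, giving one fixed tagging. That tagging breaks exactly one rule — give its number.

Fixed tagging: N A N A N.
Applying the rules: R1 fails, R2 ok.
Only rule 1 fails.

1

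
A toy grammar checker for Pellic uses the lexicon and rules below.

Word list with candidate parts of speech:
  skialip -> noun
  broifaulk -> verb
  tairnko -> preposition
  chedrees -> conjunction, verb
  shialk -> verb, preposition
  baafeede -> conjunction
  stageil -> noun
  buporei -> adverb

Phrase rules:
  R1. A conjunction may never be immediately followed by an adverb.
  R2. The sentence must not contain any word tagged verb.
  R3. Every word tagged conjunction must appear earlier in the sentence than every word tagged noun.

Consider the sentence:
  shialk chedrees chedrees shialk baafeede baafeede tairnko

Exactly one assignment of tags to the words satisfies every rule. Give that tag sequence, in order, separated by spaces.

Candidates per position — 1:shialk {verb,preposition}; 2:chedrees {conjunction,verb}; 3:chedrees {conjunction,verb}; 4:shialk {verb,preposition}; 5:baafeede {conjunction}; 6:baafeede {conjunction}; 7:tairnko {preposition}.
Position 1: verb is ruled out by rule 2; that leaves preposition.
Position 2: verb is ruled out by rule 2; that leaves conjunction.
Position 3: verb is ruled out by rule 2; that leaves conjunction.
Position 4: verb is ruled out by rule 2; that leaves preposition.
So the tagging must be: preposition conjunction conjunction preposition conjunction conjunction preposition.
Checking: rule 1 ok; rule 2 ok; rule 3 ok.

preposition conjunction conjunction preposition conjunction conjunction preposition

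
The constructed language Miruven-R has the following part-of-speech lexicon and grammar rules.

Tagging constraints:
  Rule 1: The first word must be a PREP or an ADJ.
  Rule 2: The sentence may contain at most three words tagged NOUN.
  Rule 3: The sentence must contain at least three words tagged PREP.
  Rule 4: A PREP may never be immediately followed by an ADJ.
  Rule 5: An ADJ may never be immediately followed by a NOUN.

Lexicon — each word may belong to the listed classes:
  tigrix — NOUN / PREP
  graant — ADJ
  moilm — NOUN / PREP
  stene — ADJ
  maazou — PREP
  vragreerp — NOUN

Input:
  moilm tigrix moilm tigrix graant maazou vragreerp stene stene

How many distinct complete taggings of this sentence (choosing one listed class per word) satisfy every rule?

3

Candidates per position — 1:moilm {NOUN,PREP}; 2:tigrix {NOUN,PREP}; 3:moilm {NOUN,PREP}; 4:tigrix {NOUN,PREP}; 5:graant {ADJ}; 6:maazou {PREP}; 7:vragreerp {NOUN}; 8:stene {ADJ}; 9:stene {ADJ}.
There are 16 candidate sequences in total.
The sequences that satisfy every rule: PREP NOUN PREP NOUN ADJ PREP NOUN ADJ ADJ; PREP PREP NOUN NOUN ADJ PREP NOUN ADJ ADJ; PREP PREP PREP NOUN ADJ PREP NOUN ADJ ADJ.
Count = 3.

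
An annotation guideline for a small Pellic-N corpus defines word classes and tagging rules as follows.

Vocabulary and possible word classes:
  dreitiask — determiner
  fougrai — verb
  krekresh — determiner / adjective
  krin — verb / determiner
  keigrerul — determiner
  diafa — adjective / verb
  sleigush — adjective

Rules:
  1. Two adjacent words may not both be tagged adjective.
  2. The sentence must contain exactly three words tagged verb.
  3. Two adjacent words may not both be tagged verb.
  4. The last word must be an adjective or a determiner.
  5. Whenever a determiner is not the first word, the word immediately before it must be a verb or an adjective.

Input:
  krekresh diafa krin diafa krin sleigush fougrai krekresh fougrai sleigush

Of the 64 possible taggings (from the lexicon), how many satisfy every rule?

Candidates per position — 1:krekresh {determiner,adjective}; 2:diafa {adjective,verb}; 3:krin {verb,determiner}; 4:diafa {adjective,verb}; 5:krin {verb,determiner}; 6:sleigush {adjective}; 7:fougrai {verb}; 8:krekresh {determiner,adjective}; 9:fougrai {verb}; 10:sleigush {adjective}.
There are 64 candidate sequences in total.
Checking each against the rules leaves 10 sequences.
Count = 10.

10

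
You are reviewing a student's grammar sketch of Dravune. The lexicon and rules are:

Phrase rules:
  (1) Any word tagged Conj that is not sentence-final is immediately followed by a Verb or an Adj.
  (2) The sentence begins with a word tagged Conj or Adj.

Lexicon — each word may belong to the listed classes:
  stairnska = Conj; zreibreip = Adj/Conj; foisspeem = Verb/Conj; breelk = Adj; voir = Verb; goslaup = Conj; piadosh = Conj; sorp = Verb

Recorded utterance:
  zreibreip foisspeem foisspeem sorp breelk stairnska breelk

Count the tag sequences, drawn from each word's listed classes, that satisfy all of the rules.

Candidates per position — 1:zreibreip {Adj,Conj}; 2:foisspeem {Verb,Conj}; 3:foisspeem {Verb,Conj}; 4:sorp {Verb}; 5:breelk {Adj}; 6:stairnska {Conj}; 7:breelk {Adj}.
There are 8 candidate sequences in total.
The sequences that satisfy every rule: Adj Verb Verb Verb Adj Conj Adj; Adj Verb Conj Verb Adj Conj Adj; Adj Conj Verb Verb Adj Conj Adj; Conj Verb Verb Verb Adj Conj Adj; Conj Verb Conj Verb Adj Conj Adj.
Count = 5.

5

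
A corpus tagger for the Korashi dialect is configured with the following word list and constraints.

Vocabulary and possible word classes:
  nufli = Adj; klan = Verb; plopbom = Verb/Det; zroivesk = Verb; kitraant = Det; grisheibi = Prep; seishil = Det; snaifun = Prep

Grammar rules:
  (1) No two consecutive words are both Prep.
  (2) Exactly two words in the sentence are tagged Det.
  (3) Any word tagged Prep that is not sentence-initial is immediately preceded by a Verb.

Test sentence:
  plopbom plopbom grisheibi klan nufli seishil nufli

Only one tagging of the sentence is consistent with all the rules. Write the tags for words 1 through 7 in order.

Det Verb Prep Verb Adj Det Adj

Candidates per position — 1:plopbom {Verb,Det}; 2:plopbom {Verb,Det}; 3:grisheibi {Prep}; 4:klan {Verb}; 5:nufli {Adj}; 6:seishil {Det}; 7:nufli {Adj}.
If word 2 were Det, no tagging could satisfy rule 3; so word 2 is Verb.
If word 1 were Verb, no tagging could satisfy rule 2; so word 1 is Det.
The only consistent sequence is: Det Verb Prep Verb Adj Det Adj.
Checking: rule 1 holds; rule 2 holds; rule 3 holds.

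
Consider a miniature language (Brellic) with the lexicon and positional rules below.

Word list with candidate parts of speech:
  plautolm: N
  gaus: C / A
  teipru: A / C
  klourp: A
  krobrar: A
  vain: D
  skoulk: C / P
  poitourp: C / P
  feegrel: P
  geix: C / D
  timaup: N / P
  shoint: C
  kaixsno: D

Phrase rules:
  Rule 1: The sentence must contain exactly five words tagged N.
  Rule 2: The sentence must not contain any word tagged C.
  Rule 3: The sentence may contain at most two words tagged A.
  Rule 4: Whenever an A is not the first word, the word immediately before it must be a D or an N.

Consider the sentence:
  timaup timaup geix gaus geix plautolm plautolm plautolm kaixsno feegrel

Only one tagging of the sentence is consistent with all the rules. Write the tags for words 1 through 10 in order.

N N D A D N N N D P

Candidates per position — 1:timaup {N,P}; 2:timaup {N,P}; 3:geix {C,D}; 4:gaus {C,A}; 5:geix {C,D}; 6:plautolm {N}; 7:plautolm {N}; 8:plautolm {N}; 9:kaixsno {D}; 10:feegrel {P}.
Position 1: P is ruled out by rule 1; that leaves N.
Position 2: P is ruled out by rule 1; that leaves N.
Position 3: C is ruled out by rule 2; that leaves D.
Position 4: C is ruled out by rule 2; that leaves A.
Position 5: C is ruled out by rule 2; that leaves D.
That leaves exactly one tagging: N N D A D N N N D P.
Checking: rule 1 holds; rule 2 holds; rule 3 holds; rule 4 holds.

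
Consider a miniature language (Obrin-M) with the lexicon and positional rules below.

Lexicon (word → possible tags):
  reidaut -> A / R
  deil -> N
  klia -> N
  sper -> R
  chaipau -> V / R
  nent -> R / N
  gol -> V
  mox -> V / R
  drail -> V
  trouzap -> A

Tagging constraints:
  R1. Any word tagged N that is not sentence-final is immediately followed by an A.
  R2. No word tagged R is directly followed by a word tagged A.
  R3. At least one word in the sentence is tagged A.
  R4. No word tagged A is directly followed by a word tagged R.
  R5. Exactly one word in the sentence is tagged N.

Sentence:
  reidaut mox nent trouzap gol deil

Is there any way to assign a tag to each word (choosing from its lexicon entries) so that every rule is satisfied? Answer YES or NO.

NO

Candidates per position — 1:reidaut {A,R}; 2:mox {V,R}; 3:nent {R,N}; 4:trouzap {A}; 5:gol {V}; 6:deil {N}.
Every candidate sequence violates at least one rule; no consistent tagging exists.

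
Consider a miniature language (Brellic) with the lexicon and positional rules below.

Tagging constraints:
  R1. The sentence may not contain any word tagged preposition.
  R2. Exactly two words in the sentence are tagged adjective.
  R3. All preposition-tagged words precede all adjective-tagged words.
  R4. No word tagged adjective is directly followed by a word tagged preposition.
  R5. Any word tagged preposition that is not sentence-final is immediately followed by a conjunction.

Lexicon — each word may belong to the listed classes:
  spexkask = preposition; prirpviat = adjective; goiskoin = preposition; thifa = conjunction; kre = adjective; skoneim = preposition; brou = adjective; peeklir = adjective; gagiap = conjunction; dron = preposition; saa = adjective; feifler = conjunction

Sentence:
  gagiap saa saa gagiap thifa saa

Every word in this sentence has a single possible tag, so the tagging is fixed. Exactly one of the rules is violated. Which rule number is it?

Fixed tagging: conjunction adjective adjective conjunction conjunction adjective.
Checking each rule: R1 pass, R2 fail, R3 pass, R4 pass, R5 pass.
Only rule 2 fails.

2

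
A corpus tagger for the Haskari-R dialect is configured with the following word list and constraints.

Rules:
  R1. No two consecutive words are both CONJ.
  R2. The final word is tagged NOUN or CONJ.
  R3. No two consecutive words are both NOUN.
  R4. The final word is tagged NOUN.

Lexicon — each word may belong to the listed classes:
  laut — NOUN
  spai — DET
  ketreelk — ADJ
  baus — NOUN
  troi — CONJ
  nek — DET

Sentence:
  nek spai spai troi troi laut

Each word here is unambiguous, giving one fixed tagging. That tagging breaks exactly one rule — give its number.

1

Fixed tagging: DET DET DET CONJ CONJ NOUN.
Rule check: R1 fails, R2 ok, R3 ok, R4 ok.
Only rule 1 fails.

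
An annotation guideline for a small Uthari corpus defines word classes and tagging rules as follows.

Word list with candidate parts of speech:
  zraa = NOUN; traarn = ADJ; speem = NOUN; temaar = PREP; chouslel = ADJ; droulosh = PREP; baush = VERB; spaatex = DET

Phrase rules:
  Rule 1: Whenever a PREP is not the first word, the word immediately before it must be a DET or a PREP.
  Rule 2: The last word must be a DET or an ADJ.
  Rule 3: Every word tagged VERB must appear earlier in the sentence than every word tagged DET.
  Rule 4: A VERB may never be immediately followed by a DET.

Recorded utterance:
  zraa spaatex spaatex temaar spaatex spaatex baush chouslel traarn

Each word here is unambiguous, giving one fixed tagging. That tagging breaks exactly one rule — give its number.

3

Fixed tagging: NOUN DET DET PREP DET DET VERB ADJ ADJ.
Checking each rule: R1 pass, R2 pass, R3 fail, R4 pass.
Only rule 3 fails.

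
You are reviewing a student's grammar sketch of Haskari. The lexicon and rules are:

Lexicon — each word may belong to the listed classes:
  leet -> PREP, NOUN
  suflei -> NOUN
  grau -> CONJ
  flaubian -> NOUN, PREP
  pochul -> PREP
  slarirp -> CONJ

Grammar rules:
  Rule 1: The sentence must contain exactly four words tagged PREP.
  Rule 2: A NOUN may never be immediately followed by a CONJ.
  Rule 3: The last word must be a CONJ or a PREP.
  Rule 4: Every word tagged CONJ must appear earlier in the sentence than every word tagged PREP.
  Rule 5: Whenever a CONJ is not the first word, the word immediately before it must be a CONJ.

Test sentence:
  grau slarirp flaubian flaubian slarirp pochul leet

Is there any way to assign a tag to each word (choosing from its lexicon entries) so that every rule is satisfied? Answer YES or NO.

NO

Candidates per position — 1:grau {CONJ}; 2:slarirp {CONJ}; 3:flaubian {NOUN,PREP}; 4:flaubian {NOUN,PREP}; 5:slarirp {CONJ}; 6:pochul {PREP}; 7:leet {PREP,NOUN}.
Rule 5 cannot be satisfied by any choice of tags from the lexicon.
So there is no consistent tagging.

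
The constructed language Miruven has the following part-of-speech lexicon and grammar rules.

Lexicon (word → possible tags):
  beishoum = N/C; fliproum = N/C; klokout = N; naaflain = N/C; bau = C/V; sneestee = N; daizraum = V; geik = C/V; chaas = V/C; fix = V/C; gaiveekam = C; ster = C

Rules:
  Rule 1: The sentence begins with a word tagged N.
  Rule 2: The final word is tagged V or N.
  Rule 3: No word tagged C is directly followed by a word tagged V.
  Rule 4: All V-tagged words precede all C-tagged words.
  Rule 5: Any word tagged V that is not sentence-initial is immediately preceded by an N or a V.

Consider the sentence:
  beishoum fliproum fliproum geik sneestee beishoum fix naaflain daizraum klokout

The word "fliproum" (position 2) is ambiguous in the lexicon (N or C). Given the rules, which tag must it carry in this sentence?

N

Candidates per position — 1:beishoum {N,C}; 2:fliproum {N,C}; 3:fliproum {N,C}; 4:geik {C,V}; 5:sneestee {N}; 6:beishoum {N,C}; 7:fix {V,C}; 8:naaflain {N,C}; 9:daizraum {V}; 10:klokout {N}.
Word 1 cannot be C — rule 1 would then fail for every completion. It is N.
Word 2 cannot be C — rule 4 would then fail for every completion. It is N.
Word 3 cannot be C — rule 4 would then fail for every completion. It is N.
Word 4 cannot be C — rule 4 would then fail for every completion. It is V.
Word 6 cannot be C — rule 4 would then fail for every completion. It is N.
Word 7 cannot be C — rule 4 would then fail for every completion. It is V.
Word 8 cannot be C — rule 3 would then fail for every completion. It is N.
So the tagging must be: N N N V N N V N V N.
Checking: rule 1 ok; rule 2 ok; rule 3 ok; rule 4 ok; rule 5 ok.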